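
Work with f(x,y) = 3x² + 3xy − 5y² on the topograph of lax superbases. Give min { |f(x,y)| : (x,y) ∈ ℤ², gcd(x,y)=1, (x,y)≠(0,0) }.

river: ρ → (-5,7,1)
river: ρ → (1,7,-5)
river: ρ → (-5,3,3)
river: ρ → (3,3,-5)
closes: descent 0, river 4
min |a| on river = 1

1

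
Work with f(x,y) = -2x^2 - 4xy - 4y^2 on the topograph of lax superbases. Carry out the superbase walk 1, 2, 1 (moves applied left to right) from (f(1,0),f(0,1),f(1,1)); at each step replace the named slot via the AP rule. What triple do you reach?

start (-2,-4,-10) = (f(1,0),f(0,1),f(1,1))
replace slot 1: 2·((-4)+(-10)) − (-2) = -26 → (-26,-4,-10)
replace slot 2: 2·((-26)+(-10)) − (-4) = -68 → (-26,-68,-10)
replace slot 1: 2·((-68)+(-10)) − (-26) = -130 → (-130,-68,-10)

-130,-68,-10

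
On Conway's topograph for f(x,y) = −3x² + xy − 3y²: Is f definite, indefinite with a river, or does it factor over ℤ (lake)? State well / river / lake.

D = b²−4ac = 1² − 4·(-3)·(-3) = -35
D < 0 ⇒ definite ⇒ every region one sign ⇒ single well

well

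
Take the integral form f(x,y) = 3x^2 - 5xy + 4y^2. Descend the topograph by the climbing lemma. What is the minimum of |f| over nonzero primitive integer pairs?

translate: b→1 (≡-5 mod 6), so (3,-5,4)→(3,1,2)
flip: (3,1,2)→(2,-1,3)
reduced (well bottom): (2,-1,3) with a≤c, −a<b≤a
well minimum = a = 2

2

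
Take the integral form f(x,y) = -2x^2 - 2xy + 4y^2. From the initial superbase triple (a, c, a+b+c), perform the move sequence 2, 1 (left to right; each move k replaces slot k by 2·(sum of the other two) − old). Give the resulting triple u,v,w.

start (-2,4,0) = (f(1,0),f(0,1),f(1,1))
replace slot 2: 2·((-2)+0) − 4 = -8 → (-2,-8,0)
replace slot 1: 2·((-8)+0) − (-2) = -14 → (-14,-8,0)

-14,-8,0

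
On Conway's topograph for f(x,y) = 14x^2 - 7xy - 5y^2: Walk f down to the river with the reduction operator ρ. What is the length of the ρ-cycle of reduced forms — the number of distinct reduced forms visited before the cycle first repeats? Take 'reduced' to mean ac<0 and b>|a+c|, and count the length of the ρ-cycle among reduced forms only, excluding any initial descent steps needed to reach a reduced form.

D = 329, ⌊√D⌋ = 18
descent: ρ → (-5,17,2)  [lands on river]
river: ρ → (2,15,-13)
river: ρ → (-13,11,4)
river: ρ → (4,13,-10)
river: ρ → (-10,7,7)
river: ρ → (7,7,-10)
river: ρ → (-10,13,4)
river: ρ → (4,11,-13)
river: ρ → (-13,15,2)
river: ρ → (2,17,-5)
river: ρ → (-5,13,8)
river: ρ → (8,3,-10)
river: ρ → (-10,17,1)
river: ρ → (1,17,-10)
river: ρ → (-10,3,8)
river: ρ → (8,13,-5)
ρ-cycle length = 16 (tail of 1 descent step not counted)

16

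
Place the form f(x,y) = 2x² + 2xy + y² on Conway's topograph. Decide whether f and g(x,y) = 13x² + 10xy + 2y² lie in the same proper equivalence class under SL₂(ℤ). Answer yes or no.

D₁ = -4, D₂ = -4
f: flip: (2,2,1)→(1,-2,2)
f: translate: b→0 (≡-2 mod 2), so (1,-2,2)→(1,0,1)
f: reduced (well bottom): (1,0,1) with a≤c, −a<b≤a
g: flip: (13,10,2)→(2,-10,13)
g: translate: b→2 (≡-10 mod 4), so (2,-10,13)→(2,2,1)
g: flip: (2,2,1)→(1,-2,2)
g: translate: b→0 (≡-2 mod 2), so (1,-2,2)→(1,0,1)
g: reduced (well bottom): (1,0,1) with a≤c, −a<b≤a
reduced forms (1, 0, 1) vs (1, 0, 1) ⇒ equivalent

yes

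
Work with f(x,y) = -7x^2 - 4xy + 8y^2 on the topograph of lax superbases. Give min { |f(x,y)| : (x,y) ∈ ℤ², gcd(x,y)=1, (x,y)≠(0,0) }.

descent: ρ → (8,4,-7)  [lands on river]
river: ρ → (-7,10,5)
river: ρ → (5,10,-7)
river: ρ → (-7,4,8)
river: ρ → (8,12,-3)
river: ρ → (-3,12,8)
closes: descent 1, river 6
min |a| on river = 3

3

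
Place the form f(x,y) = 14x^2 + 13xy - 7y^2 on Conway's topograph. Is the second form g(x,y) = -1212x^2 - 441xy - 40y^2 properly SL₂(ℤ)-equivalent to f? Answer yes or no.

D₁ = 561, D₂ = 561
river cycle of f (length 16): (-7, 15, 12), (12, 9, -10), (-10, 11, 11), (11, 11, -10), (-10, 9, 12), (12, 15, -7), (-7, 13, 14), (14, 15, -6), (-6, 21, 5), (5, 19, -10), … (6 more)
river cycle of g (length 16): (-6, 15, 14), (14, 13, -7), (-7, 15, 12), (12, 9, -10), (-10, 11, 11), (11, 11, -10), (-10, 9, 12), (12, 15, -7), (-7, 13, 14), (14, 15, -6), … (6 more)
cycles coincide ⇒ equivalent

yes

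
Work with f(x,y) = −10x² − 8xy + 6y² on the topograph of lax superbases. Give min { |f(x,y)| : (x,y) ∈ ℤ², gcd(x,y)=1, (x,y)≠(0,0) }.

descent: ρ → (6,8,-10)  [lands on river]
river: ρ → (-10,12,4)
river: ρ → (4,12,-10)
river: ρ → (-10,8,6)
river: ρ → (6,16,-2)
river: ρ → (-2,16,6)
closes: descent 1, river 6
min |a| on river = 2

2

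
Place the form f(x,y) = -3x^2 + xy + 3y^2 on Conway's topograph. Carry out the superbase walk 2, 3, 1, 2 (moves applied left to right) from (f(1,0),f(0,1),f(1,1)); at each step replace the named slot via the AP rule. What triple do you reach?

start (-3,3,1) = (f(1,0),f(0,1),f(1,1))
replace slot 2: 2·((-3)+1) − 3 = -7 → (-3,-7,1)
replace slot 3: 2·((-3)+(-7)) − 1 = -21 → (-3,-7,-21)
replace slot 1: 2·((-7)+(-21)) − (-3) = -53 → (-53,-7,-21)
replace slot 2: 2·((-53)+(-21)) − (-7) = -141 → (-53,-141,-21)

-53,-141,-21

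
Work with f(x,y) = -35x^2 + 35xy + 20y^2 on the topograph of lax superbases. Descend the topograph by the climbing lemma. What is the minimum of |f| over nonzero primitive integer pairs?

river: ρ → (20,45,-25)
river: ρ → (-25,55,10)
river: ρ → (10,45,-50)
river: ρ → (-50,55,5)
river: ρ → (5,55,-50)
river: ρ → (-50,45,10)
river: ρ → (10,55,-25)
river: ρ → (-25,45,20)
river: ρ → (20,35,-35)
river: ρ → (-35,35,20)
closes: descent 0, river 10
min |a| on river = 5

5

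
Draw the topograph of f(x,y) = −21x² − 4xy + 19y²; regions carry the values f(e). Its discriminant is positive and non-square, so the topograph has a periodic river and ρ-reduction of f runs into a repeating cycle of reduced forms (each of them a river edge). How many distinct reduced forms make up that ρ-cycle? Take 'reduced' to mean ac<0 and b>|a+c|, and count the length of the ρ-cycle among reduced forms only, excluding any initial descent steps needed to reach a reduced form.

D = 1612, ⌊√D⌋ = 40
descent: ρ → (19,4,-21)  [lands on river]
river: ρ → (-21,38,2)
river: ρ → (2,38,-21)
river: ρ → (-21,4,19)
river: ρ → (19,34,-6)
river: ρ → (-6,38,7)
river: ρ → (7,32,-21)
river: ρ → (-21,10,18)
river: ρ → (18,26,-13)
river: ρ → (-13,26,18)
river: ρ → (18,10,-21)
river: ρ → (-21,32,7)
river: ρ → (7,38,-6)
river: ρ → (-6,34,19)
ρ-cycle length = 14 (tail of 1 descent step not counted)

14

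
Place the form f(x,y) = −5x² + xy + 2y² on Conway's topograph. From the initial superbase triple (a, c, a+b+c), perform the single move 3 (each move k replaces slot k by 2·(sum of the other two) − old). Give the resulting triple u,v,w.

start (-5,2,-2) = (f(1,0),f(0,1),f(1,1))
replace slot 3: 2·((-5)+2) − (-2) = -4 → (-5,2,-4)

-5,2,-4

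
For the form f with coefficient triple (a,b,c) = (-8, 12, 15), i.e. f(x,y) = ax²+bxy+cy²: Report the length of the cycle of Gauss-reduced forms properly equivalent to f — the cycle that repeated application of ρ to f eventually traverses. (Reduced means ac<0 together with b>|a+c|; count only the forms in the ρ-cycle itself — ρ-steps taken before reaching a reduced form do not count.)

D = 624, ⌊√D⌋ = 24
river: ρ → (15,18,-5)
river: ρ → (-5,22,7)
river: ρ → (7,20,-8)
river: ρ → (-8,12,15)
ρ-cycle length = 4 (tail of 0 descent steps not counted)

4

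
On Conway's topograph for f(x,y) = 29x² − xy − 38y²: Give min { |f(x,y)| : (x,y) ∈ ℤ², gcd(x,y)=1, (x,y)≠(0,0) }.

descent: ρ → (-38,1,29)
descent: ρ → (29,57,-10)  [lands on river]
river: ρ → (-10,63,11)
river: ρ → (11,47,-50)
river: ρ → (-50,53,8)
river: ρ → (8,59,-29)
river: ρ → (-29,57,10)
river: ρ → (10,63,-11)
river: ρ → (-11,47,50)
river: ρ → (50,53,-8)
river: ρ → (-8,59,29)
closes: descent 2, river 10
min |a| on river = 8

8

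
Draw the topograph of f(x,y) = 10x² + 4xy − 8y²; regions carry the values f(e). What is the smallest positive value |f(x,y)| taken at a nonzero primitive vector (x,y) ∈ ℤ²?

river: ρ → (-8,12,6)
river: ρ → (6,12,-8)
river: ρ → (-8,4,10)
river: ρ → (10,16,-2)
river: ρ → (-2,16,10)
river: ρ → (10,4,-8)
closes: descent 0, river 6
min |a| on river = 2

2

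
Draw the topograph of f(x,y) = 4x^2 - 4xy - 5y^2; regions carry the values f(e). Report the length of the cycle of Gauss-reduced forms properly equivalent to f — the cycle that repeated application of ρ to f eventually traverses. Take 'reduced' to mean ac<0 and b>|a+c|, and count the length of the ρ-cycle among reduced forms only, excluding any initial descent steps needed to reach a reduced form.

D = 96, ⌊√D⌋ = 9
descent: ρ → (-5,4,4)  [lands on river]
river: ρ → (4,4,-5)
river: ρ → (-5,6,3)
river: ρ → (3,6,-5)
ρ-cycle length = 4 (tail of 1 descent step not counted)

4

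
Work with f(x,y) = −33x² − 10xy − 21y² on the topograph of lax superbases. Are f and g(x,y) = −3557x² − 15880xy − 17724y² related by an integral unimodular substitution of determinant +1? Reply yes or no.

D₁ = -2672, D₂ = -2672
f is negative-definite; reduce −f:
−f: flip: (33,10,21)→(21,-10,33)
−f: reduced (well bottom): (21,-10,33) with a≤c, −a<b≤a
flip sign back: reduced form of f is (-21,10,-33)
g is negative-definite; reduce −g:
−g: translate: b→1652 (≡15880 mod 7114), so (3557,15880,17724)→(3557,1652,192)
−g: flip: (3557,1652,192)→(192,-1652,3557)
−g: translate: b→-116 (≡-1652 mod 384), so (192,-1652,3557)→(192,-116,21)
−g: flip: (192,-116,21)→(21,116,192)
−g: translate: b→-10 (≡116 mod 42), so (21,116,192)→(21,-10,33)
−g: reduced (well bottom): (21,-10,33) with a≤c, −a<b≤a
flip sign back: reduced form of g is (-21,10,-33)
reduced forms (-21, 10, -33) vs (-21, 10, -33) ⇒ equivalent

yes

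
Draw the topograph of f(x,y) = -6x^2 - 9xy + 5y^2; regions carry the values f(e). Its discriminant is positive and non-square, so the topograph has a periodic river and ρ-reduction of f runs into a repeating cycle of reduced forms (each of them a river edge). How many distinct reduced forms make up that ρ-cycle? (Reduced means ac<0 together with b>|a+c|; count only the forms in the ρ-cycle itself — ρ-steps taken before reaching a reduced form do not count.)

D = 201, ⌊√D⌋ = 14
descent: ρ → (5,9,-6)  [lands on river]
river: ρ → (-6,3,8)
river: ρ → (8,13,-1)
river: ρ → (-1,13,8)
river: ρ → (8,3,-6)
river: ρ → (-6,9,5)
river: ρ → (5,11,-4)
river: ρ → (-4,13,2)
river: ρ → (2,11,-10)
river: ρ → (-10,9,3)
river: ρ → (3,9,-10)
river: ρ → (-10,11,2)
river: ρ → (2,13,-4)
river: ρ → (-4,11,5)
ρ-cycle length = 14 (tail of 1 descent step not counted)

14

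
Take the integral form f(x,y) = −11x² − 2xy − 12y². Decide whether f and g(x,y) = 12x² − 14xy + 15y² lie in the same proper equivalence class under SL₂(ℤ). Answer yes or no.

D₁ = -524, D₂ = -524
f is negative-definite; reduce −f:
−f: reduced (well bottom): (11,2,12) with a≤c, −a<b≤a
flip sign back: reduced form of f is (-11,-2,-12)
g: translate: b→10 (≡-14 mod 24), so (12,-14,15)→(12,10,13)
g: reduced (well bottom): (12,10,13) with a≤c, −a<b≤a
reduced forms (-11, -2, -12) vs (12, 10, 13) ⇒ inequivalent

no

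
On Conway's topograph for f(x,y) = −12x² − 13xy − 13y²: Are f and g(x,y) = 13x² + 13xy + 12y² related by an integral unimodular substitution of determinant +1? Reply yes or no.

D₁ = -455, D₂ = -455
f is negative-definite; reduce −f:
−f: translate: b→-11 (≡13 mod 24), so (12,13,13)→(12,-11,12)
−f: flip: (12,-11,12)→(12,11,12)
−f: reduced (well bottom): (12,11,12) with a≤c, −a<b≤a
flip sign back: reduced form of f is (-12,-11,-12)
g: flip: (13,13,12)→(12,-13,13)
g: translate: b→11 (≡-13 mod 24), so (12,-13,13)→(12,11,12)
g: reduced (well bottom): (12,11,12) with a≤c, −a<b≤a
reduced forms (-12, -11, -12) vs (12, 11, 12) ⇒ inequivalent

no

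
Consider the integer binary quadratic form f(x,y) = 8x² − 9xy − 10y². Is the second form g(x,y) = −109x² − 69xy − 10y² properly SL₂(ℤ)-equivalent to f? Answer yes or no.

D₁ = 401, D₂ = 401
river cycle of f (length 10): (-10, 9, 8), (8, 7, -11), (-11, 15, 4), (4, 17, -7), (-7, 11, 10), (10, 9, -8), (-8, 7, 11), (11, 15, -4), (-4, 17, 7), (7, 11, -10)
river cycle of g (length 10): (-10, 9, 8), (8, 7, -11), (-11, 15, 4), (4, 17, -7), (-7, 11, 10), (10, 9, -8), (-8, 7, 11), (11, 15, -4), (-4, 17, 7), (7, 11, -10)
cycles coincide ⇒ equivalent

yes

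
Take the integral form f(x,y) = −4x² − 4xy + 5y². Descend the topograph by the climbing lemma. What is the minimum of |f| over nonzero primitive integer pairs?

descent: ρ → (5,4,-4)  [lands on river]
river: ρ → (-4,4,5)
river: ρ → (5,6,-3)
river: ρ → (-3,6,5)
closes: descent 1, river 4
min |a| on river = 3

3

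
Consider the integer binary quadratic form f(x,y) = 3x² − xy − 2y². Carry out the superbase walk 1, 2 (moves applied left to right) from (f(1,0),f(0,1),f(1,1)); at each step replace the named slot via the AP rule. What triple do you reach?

start (3,-2,0) = (f(1,0),f(0,1),f(1,1))
replace slot 1: 2·((-2)+0) − 3 = -7 → (-7,-2,0)
replace slot 2: 2·((-7)+0) − (-2) = -12 → (-7,-12,0)

-7,-12,0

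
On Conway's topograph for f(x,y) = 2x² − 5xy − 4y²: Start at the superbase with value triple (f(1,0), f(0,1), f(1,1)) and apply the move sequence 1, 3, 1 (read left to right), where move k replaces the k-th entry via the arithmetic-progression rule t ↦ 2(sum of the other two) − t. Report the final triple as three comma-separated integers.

start (2,-4,-7) = (f(1,0),f(0,1),f(1,1))
replace slot 1: 2·((-4)+(-7)) − 2 = -24 → (-24,-4,-7)
replace slot 3: 2·((-24)+(-4)) − (-7) = -49 → (-24,-4,-49)
replace slot 1: 2·((-4)+(-49)) − (-24) = -82 → (-82,-4,-49)

-82,-4,-49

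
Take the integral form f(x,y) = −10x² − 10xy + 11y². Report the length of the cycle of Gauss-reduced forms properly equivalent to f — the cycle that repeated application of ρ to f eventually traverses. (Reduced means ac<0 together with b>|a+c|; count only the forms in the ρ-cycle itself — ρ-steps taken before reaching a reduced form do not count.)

D = 540, ⌊√D⌋ = 23
descent: ρ → (11,10,-10)  [lands on river]
river: ρ → (-10,10,11)
river: ρ → (11,12,-9)
river: ρ → (-9,6,14)
river: ρ → (14,22,-1)
river: ρ → (-1,22,14)
river: ρ → (14,6,-9)
river: ρ → (-9,12,11)
ρ-cycle length = 8 (tail of 1 descent step not counted)

8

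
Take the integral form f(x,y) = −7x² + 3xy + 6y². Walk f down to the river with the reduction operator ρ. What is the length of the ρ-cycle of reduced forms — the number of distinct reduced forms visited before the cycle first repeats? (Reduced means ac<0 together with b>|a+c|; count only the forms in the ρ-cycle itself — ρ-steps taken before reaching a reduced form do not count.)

D = 177, ⌊√D⌋ = 13
river: ρ → (6,9,-4)
river: ρ → (-4,7,8)
river: ρ → (8,9,-3)
river: ρ → (-3,9,8)
river: ρ → (8,7,-4)
river: ρ → (-4,9,6)
river: ρ → (6,3,-7)
river: ρ → (-7,11,2)
river: ρ → (2,13,-1)
river: ρ → (-1,13,2)
river: ρ → (2,11,-7)
river: ρ → (-7,3,6)
ρ-cycle length = 12 (tail of 0 descent steps not counted)

12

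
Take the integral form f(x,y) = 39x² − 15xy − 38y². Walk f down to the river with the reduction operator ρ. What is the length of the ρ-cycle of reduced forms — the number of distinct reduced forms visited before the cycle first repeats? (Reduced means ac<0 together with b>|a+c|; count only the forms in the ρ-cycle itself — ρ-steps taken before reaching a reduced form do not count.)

D = 6153, ⌊√D⌋ = 78
descent: ρ → (-38,15,39)  [lands on river]
river: ρ → (39,63,-14)
river: ρ → (-14,77,4)
river: ρ → (4,75,-33)
river: ρ → (-33,57,22)
river: ρ → (22,75,-6)
river: ρ → (-6,69,58)
river: ρ → (58,47,-17)
river: ρ → (-17,55,46)
river: ρ → (46,37,-26)
river: ρ → (-26,67,16)
river: ρ → (16,61,-38)
ρ-cycle length = 12 (tail of 1 descent step not counted)

12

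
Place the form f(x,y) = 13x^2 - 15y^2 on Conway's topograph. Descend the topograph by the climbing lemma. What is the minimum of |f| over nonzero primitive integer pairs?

descent: ρ → (-15,0,13)
descent: ρ → (13,26,-2)  [lands on river]
river: ρ → (-2,26,13)
closes: descent 2, river 2
min |a| on river = 2

2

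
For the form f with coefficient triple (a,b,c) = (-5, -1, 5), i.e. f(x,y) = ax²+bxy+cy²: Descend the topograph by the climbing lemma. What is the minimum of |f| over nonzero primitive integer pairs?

descent: ρ → (5,1,-5)  [lands on river]
river: ρ → (-5,9,1)
river: ρ → (1,9,-5)
river: ρ → (-5,1,5)
river: ρ → (5,9,-1)
river: ρ → (-1,9,5)
closes: descent 1, river 6
min |a| on river = 1

1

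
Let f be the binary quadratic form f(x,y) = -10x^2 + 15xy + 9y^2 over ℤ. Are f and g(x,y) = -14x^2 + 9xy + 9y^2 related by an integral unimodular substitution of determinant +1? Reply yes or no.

D₁ = 585, D₂ = 585
river cycle of f (length 12): (9, 21, -4), (-4, 19, 14), (14, 9, -9), (-9, 9, 14), (14, 19, -4), (-4, 21, 9), (9, 15, -10), (-10, 5, 14), (14, 23, -1), (-1, 23, 14), … (2 more)
river cycle of g (length 12): (9, 9, -14), (-14, 19, 4), (4, 21, -9), (-9, 15, 10), (10, 5, -14), (-14, 23, 1), (1, 23, -14), (-14, 5, 10), (10, 15, -9), (-9, 21, 4), … (2 more)
cycles differ ⇒ inequivalent

no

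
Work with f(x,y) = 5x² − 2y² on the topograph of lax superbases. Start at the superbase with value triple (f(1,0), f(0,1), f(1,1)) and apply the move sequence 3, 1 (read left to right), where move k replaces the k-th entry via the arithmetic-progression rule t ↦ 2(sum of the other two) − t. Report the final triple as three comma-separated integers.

start (5,-2,3) = (f(1,0),f(0,1),f(1,1))
replace slot 3: 2·(5+(-2)) − 3 = 3 → (5,-2,3)
replace slot 1: 2·((-2)+3) − 5 = -3 → (-3,-2,3)

-3,-2,3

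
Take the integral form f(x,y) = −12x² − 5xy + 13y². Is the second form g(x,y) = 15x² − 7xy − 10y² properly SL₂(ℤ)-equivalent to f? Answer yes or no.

D₁ = 649, D₂ = 649
river cycle of f (length 34): (13, 5, -12), (-12, 19, 6), (6, 17, -15), (-15, 13, 8), (8, 19, -9), (-9, 17, 10), (10, 23, -3), (-3, 25, 2), (2, 23, -15), (-15, 7, 10), … (24 more)
river cycle of g (length 34): (-10, 7, 15), (15, 23, -2), (-2, 25, 3), (3, 23, -10), (-10, 17, 9), (9, 19, -8), (-8, 13, 15), (15, 17, -6), (-6, 19, 12), (12, 5, -13), … (24 more)
cycles differ ⇒ inequivalent

no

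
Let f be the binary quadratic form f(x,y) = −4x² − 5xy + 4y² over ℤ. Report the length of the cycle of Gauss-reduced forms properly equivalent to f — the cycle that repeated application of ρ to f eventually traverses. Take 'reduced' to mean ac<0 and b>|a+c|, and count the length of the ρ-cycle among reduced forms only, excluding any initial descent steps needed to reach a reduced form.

D = 89, ⌊√D⌋ = 9
descent: ρ → (4,5,-4)  [lands on river]
river: ρ → (-4,3,5)
river: ρ → (5,7,-2)
river: ρ → (-2,9,1)
river: ρ → (1,9,-2)
river: ρ → (-2,7,5)
river: ρ → (5,3,-4)
river: ρ → (-4,5,4)
river: ρ → (4,3,-5)
river: ρ → (-5,7,2)
river: ρ → (2,9,-1)
river: ρ → (-1,9,2)
river: ρ → (2,7,-5)
river: ρ → (-5,3,4)
ρ-cycle length = 14 (tail of 1 descent step not counted)

14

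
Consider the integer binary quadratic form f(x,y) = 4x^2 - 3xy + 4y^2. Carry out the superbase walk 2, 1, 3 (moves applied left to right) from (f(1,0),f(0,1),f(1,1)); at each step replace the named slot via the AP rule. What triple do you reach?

start (4,4,5) = (f(1,0),f(0,1),f(1,1))
replace slot 2: 2·(4+5) − 4 = 14 → (4,14,5)
replace slot 1: 2·(14+5) − 4 = 34 → (34,14,5)
replace slot 3: 2·(34+14) − 5 = 91 → (34,14,91)

34,14,91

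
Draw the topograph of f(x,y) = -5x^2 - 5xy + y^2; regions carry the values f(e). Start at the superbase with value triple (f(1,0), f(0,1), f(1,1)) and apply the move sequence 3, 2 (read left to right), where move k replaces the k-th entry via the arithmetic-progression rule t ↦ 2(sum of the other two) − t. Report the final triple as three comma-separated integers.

start (-5,1,-9) = (f(1,0),f(0,1),f(1,1))
replace slot 3: 2·((-5)+1) − (-9) = 1 → (-5,1,1)
replace slot 2: 2·((-5)+1) − 1 = -9 → (-5,-9,1)

-5,-9,1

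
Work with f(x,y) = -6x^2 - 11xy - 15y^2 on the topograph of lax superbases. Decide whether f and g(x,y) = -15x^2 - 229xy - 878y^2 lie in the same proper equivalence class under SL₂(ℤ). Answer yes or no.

D₁ = -239, D₂ = -239
f is negative-definite; reduce −f:
−f: translate: b→-1 (≡11 mod 12), so (6,11,15)→(6,-1,10)
−f: reduced (well bottom): (6,-1,10) with a≤c, −a<b≤a
flip sign back: reduced form of f is (-6,1,-10)
g is negative-definite; reduce −g:
−g: translate: b→-11 (≡229 mod 30), so (15,229,878)→(15,-11,6)
−g: flip: (15,-11,6)→(6,11,15)
−g: translate: b→-1 (≡11 mod 12), so (6,11,15)→(6,-1,10)
−g: reduced (well bottom): (6,-1,10) with a≤c, −a<b≤a
flip sign back: reduced form of g is (-6,1,-10)
reduced forms (-6, 1, -10) vs (-6, 1, -10) ⇒ equivalent

yes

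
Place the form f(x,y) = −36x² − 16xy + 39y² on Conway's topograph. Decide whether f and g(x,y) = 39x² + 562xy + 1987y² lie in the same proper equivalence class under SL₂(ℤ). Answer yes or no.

D₁ = 5872, D₂ = 5872
river cycle of f (length 40): (39, 16, -36), (-36, 56, 19), (19, 58, -33), (-33, 74, 3), (3, 76, -8), (-8, 68, 39), (39, 10, -37), (-37, 64, 12), (12, 56, -57), (-57, 58, 11), … (30 more)
river cycle of g (length 40): (39, 16, -36), (-36, 56, 19), (19, 58, -33), (-33, 74, 3), (3, 76, -8), (-8, 68, 39), (39, 10, -37), (-37, 64, 12), (12, 56, -57), (-57, 58, 11), … (30 more)
cycles coincide ⇒ equivalent

yes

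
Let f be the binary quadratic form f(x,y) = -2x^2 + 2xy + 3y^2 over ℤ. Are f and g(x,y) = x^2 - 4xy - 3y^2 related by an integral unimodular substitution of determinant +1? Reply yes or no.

D₁ = 28, D₂ = 28
river cycle of f (length 4): (3, 4, -1), (-1, 4, 3), (3, 2, -2), (-2, 2, 3)
river cycle of g (length 4): (-3, 4, 1), (1, 4, -3), (-3, 2, 2), (2, 2, -3)
cycles differ ⇒ inequivalent

no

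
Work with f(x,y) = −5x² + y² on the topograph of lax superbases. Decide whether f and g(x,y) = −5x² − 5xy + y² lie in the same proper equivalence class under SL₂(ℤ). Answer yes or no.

D₁ = 20, D₂ = 45
discriminants differ ⇒ not SL₂(ℤ)-equivalent

no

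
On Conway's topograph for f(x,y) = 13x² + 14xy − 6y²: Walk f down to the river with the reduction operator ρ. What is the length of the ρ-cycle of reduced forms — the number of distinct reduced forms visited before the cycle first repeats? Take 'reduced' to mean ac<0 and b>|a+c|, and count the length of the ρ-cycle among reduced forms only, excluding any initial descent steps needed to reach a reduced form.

D = 508, ⌊√D⌋ = 22
river: ρ → (-6,22,1)
river: ρ → (1,22,-6)
river: ρ → (-6,14,13)
river: ρ → (13,12,-7)
river: ρ → (-7,16,9)
river: ρ → (9,20,-3)
river: ρ → (-3,22,2)
river: ρ → (2,22,-3)
river: ρ → (-3,20,9)
river: ρ → (9,16,-7)
river: ρ → (-7,12,13)
river: ρ → (13,14,-6)
ρ-cycle length = 12 (tail of 0 descent steps not counted)

12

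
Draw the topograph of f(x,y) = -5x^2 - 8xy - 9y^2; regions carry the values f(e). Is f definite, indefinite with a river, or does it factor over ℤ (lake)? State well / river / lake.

D = b²−4ac = (-8)² − 4·(-5)·(-9) = -116
D < 0 ⇒ definite ⇒ every region one sign ⇒ single well

well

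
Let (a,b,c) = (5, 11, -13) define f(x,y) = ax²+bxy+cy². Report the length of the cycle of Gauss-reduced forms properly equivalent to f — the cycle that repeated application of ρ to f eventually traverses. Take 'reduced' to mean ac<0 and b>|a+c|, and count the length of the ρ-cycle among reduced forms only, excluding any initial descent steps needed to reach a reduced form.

D = 381, ⌊√D⌋ = 19
river: ρ → (-13,15,3)
river: ρ → (3,15,-13)
river: ρ → (-13,11,5)
river: ρ → (5,19,-1)
river: ρ → (-1,19,5)
river: ρ → (5,11,-13)
ρ-cycle length = 6 (tail of 0 descent steps not counted)

6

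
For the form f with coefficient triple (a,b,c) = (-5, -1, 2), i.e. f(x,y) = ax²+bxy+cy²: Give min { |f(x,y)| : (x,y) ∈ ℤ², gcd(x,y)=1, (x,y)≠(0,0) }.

descent: ρ → (2,5,-2)  [lands on river]
river: ρ → (-2,3,4)
river: ρ → (4,5,-1)
river: ρ → (-1,5,4)
river: ρ → (4,3,-2)
river: ρ → (-2,5,2)
river: ρ → (2,3,-4)
river: ρ → (-4,5,1)
river: ρ → (1,5,-4)
river: ρ → (-4,3,2)
closes: descent 1, river 10
min |a| on river = 1

1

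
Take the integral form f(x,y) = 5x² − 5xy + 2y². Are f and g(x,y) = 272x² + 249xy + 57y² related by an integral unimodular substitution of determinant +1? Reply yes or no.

D₁ = -15, D₂ = -15
f: translate: b→5 (≡-5 mod 10), so (5,-5,2)→(5,5,2)
f: flip: (5,5,2)→(2,-5,5)
f: translate: b→-1 (≡-5 mod 4), so (2,-5,5)→(2,-1,2)
f: flip: (2,-1,2)→(2,1,2)
f: reduced (well bottom): (2,1,2) with a≤c, −a<b≤a
g: flip: (272,249,57)→(57,-249,272)
g: translate: b→-21 (≡-249 mod 114), so (57,-249,272)→(57,-21,2)
g: flip: (57,-21,2)→(2,21,57)
g: translate: b→1 (≡21 mod 4), so (2,21,57)→(2,1,2)
g: reduced (well bottom): (2,1,2) with a≤c, −a<b≤a
reduced forms (2, 1, 2) vs (2, 1, 2) ⇒ equivalent

yes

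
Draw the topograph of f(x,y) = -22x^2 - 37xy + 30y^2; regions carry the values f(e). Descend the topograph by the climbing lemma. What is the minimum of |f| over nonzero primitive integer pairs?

descent: ρ → (30,37,-22)  [lands on river]
river: ρ → (-22,51,16)
river: ρ → (16,45,-31)
river: ρ → (-31,17,30)
river: ρ → (30,43,-18)
river: ρ → (-18,29,44)
river: ρ → (44,59,-3)
river: ρ → (-3,61,24)
river: ρ → (24,35,-29)
river: ρ → (-29,23,30)
closes: descent 1, river 10
min |a| on river = 3

3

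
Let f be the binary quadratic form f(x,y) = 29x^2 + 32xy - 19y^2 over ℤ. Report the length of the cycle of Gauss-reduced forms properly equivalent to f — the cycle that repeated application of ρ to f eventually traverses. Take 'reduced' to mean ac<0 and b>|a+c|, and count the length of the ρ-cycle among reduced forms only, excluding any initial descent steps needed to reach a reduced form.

D = 3228, ⌊√D⌋ = 56
river: ρ → (-19,44,17)
river: ρ → (17,24,-39)
river: ρ → (-39,54,2)
river: ρ → (2,54,-39)
river: ρ → (-39,24,17)
river: ρ → (17,44,-19)
river: ρ → (-19,32,29)
river: ρ → (29,26,-22)
river: ρ → (-22,18,33)
river: ρ → (33,48,-7)
river: ρ → (-7,50,26)
river: ρ → (26,54,-3)
river: ρ → (-3,54,26)
river: ρ → (26,50,-7)
river: ρ → (-7,48,33)
river: ρ → (33,18,-22)
river: ρ → (-22,26,29)
river: ρ → (29,32,-19)
ρ-cycle length = 18 (tail of 0 descent steps not counted)

18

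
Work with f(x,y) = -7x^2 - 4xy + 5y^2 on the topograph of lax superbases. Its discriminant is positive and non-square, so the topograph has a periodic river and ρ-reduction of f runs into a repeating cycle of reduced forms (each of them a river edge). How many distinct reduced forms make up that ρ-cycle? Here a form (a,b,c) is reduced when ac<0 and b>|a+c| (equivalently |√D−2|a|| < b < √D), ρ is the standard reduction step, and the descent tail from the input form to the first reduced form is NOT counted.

D = 156, ⌊√D⌋ = 12
descent: ρ → (5,4,-7)  [lands on river]
river: ρ → (-7,10,2)
river: ρ → (2,10,-7)
river: ρ → (-7,4,5)
river: ρ → (5,6,-6)
river: ρ → (-6,6,5)
ρ-cycle length = 6 (tail of 1 descent step not counted)

6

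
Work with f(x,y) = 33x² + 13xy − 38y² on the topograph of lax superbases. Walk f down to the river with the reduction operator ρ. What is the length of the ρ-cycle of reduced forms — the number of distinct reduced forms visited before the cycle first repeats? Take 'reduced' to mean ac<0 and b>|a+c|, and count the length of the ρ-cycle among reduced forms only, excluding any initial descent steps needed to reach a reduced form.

D = 5185, ⌊√D⌋ = 72
river: ρ → (-38,63,8)
river: ρ → (8,65,-30)
river: ρ → (-30,55,18)
river: ρ → (18,53,-33)
river: ρ → (-33,13,38)
river: ρ → (38,63,-8)
river: ρ → (-8,65,30)
river: ρ → (30,55,-18)
river: ρ → (-18,53,33)
river: ρ → (33,13,-38)
ρ-cycle length = 10 (tail of 0 descent steps not counted)

10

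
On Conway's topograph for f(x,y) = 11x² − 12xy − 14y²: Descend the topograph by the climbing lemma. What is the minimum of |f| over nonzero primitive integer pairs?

descent: ρ → (-14,12,11)  [lands on river]
river: ρ → (11,10,-15)
river: ρ → (-15,20,6)
river: ρ → (6,16,-21)
river: ρ → (-21,26,1)
river: ρ → (1,26,-21)
river: ρ → (-21,16,6)
river: ρ → (6,20,-15)
river: ρ → (-15,10,11)
river: ρ → (11,12,-14)
river: ρ → (-14,16,9)
river: ρ → (9,20,-10)
river: ρ → (-10,20,9)
river: ρ → (9,16,-14)
closes: descent 1, river 14
min |a| on river = 1

1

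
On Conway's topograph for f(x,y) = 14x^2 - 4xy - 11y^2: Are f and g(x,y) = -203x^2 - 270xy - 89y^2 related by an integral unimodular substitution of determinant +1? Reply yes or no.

D₁ = 632, D₂ = 632
river cycle of f (length 8): (-11, 4, 14), (14, 24, -1), (-1, 24, 14), (14, 4, -11), (-11, 18, 7), (7, 24, -2), (-2, 24, 7), (7, 18, -11)
river cycle of g (length 8): (7, 18, -11), (-11, 4, 14), (14, 24, -1), (-1, 24, 14), (14, 4, -11), (-11, 18, 7), (7, 24, -2), (-2, 24, 7)
cycles coincide ⇒ equivalent

yes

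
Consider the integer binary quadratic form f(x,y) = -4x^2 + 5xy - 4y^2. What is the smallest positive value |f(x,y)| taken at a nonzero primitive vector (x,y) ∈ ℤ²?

translate: b→3 (≡-5 mod 8), so (4,-5,4)→(4,3,3)
flip: (4,3,3)→(3,-3,4)
translate: b→3 (≡-3 mod 6), so (3,-3,4)→(3,3,4)
reduced (well bottom): (3,3,4) with a≤c, −a<b≤a
well minimum |f| = |-3| = 3 (negative-definite)

3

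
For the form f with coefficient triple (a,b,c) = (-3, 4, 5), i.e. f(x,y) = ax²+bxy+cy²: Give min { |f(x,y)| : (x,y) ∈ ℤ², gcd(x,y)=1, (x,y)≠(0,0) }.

river: ρ → (5,6,-2)
river: ρ → (-2,6,5)
river: ρ → (5,4,-3)
river: ρ → (-3,8,1)
river: ρ → (1,8,-3)
river: ρ → (-3,4,5)
closes: descent 0, river 6
min |a| on river = 1

1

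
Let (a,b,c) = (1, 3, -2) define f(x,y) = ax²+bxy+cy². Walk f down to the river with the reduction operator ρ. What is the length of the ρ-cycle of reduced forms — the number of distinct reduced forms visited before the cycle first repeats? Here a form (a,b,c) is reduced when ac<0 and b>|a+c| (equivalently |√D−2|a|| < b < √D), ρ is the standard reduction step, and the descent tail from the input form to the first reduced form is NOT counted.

D = 17, ⌊√D⌋ = 4
river: ρ → (-2,1,2)
river: ρ → (2,3,-1)
river: ρ → (-1,3,2)
river: ρ → (2,1,-2)
river: ρ → (-2,3,1)
river: ρ → (1,3,-2)
ρ-cycle length = 6 (tail of 0 descent steps not counted)

6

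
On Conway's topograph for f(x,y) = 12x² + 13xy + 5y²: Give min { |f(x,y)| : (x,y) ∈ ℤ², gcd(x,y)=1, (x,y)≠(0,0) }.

translate: b→-11 (≡13 mod 24), so (12,13,5)→(12,-11,4)
flip: (12,-11,4)→(4,11,12)
translate: b→3 (≡11 mod 8), so (4,11,12)→(4,3,5)
reduced (well bottom): (4,3,5) with a≤c, −a<b≤a
well minimum = a = 4

4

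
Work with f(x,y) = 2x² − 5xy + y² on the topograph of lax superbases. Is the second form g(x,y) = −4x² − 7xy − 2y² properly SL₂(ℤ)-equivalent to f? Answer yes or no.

D₁ = 17, D₂ = 17
river cycle of f (length 6): (1, 3, -2), (-2, 1, 2), (2, 3, -1), (-1, 3, 2), (2, 1, -2), (-2, 3, 1)
river cycle of g (length 6): (-2, 3, 1), (1, 3, -2), (-2, 1, 2), (2, 3, -1), (-1, 3, 2), (2, 1, -2)
cycles coincide ⇒ equivalent

yes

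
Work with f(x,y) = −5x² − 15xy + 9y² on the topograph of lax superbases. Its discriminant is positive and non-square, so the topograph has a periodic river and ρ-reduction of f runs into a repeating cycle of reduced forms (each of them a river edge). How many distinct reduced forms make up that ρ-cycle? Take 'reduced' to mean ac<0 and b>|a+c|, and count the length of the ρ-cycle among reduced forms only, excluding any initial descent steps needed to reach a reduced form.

D = 405, ⌊√D⌋ = 20
descent: ρ → (9,15,-5)  [lands on river]
river: ρ → (-5,15,9)
river: ρ → (9,3,-11)
river: ρ → (-11,19,1)
river: ρ → (1,19,-11)
river: ρ → (-11,3,9)
ρ-cycle length = 6 (tail of 1 descent step not counted)

6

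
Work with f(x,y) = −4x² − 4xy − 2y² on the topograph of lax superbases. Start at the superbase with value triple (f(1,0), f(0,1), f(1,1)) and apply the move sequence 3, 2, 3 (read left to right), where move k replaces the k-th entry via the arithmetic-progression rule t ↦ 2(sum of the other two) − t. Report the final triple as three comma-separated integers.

start (-4,-2,-10) = (f(1,0),f(0,1),f(1,1))
replace slot 3: 2·((-4)+(-2)) − (-10) = -2 → (-4,-2,-2)
replace slot 2: 2·((-4)+(-2)) − (-2) = -10 → (-4,-10,-2)
replace slot 3: 2·((-4)+(-10)) − (-2) = -26 → (-4,-10,-26)

-4,-10,-26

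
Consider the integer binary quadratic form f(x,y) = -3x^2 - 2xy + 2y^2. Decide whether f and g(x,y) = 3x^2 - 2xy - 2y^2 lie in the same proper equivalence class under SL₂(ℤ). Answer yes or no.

D₁ = 28, D₂ = 28
river cycle of f (length 4): (2, 2, -3), (-3, 4, 1), (1, 4, -3), (-3, 2, 2)
river cycle of g (length 4): (-2, 2, 3), (3, 4, -1), (-1, 4, 3), (3, 2, -2)
cycles differ ⇒ inequivalent

no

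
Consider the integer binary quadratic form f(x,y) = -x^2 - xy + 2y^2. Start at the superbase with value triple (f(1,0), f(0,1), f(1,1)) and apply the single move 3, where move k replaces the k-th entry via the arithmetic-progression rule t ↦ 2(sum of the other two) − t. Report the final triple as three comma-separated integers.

start (-1,2,0) = (f(1,0),f(0,1),f(1,1))
replace slot 3: 2·((-1)+2) − 0 = 2 → (-1,2,2)

-1,2,2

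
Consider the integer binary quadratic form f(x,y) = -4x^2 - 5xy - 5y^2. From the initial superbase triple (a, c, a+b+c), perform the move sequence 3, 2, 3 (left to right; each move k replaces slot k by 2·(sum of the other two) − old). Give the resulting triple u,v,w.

start (-4,-5,-14) = (f(1,0),f(0,1),f(1,1))
replace slot 3: 2·((-4)+(-5)) − (-14) = -4 → (-4,-5,-4)
replace slot 2: 2·((-4)+(-4)) − (-5) = -11 → (-4,-11,-4)
replace slot 3: 2·((-4)+(-11)) − (-4) = -26 → (-4,-11,-26)

-4,-11,-26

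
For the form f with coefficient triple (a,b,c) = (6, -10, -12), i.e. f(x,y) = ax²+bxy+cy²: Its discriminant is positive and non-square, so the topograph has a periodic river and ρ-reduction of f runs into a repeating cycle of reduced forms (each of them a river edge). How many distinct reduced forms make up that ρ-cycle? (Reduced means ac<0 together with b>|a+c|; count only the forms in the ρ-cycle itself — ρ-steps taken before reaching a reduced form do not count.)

D = 388, ⌊√D⌋ = 19
descent: ρ → (-12,10,6)  [lands on river]
river: ρ → (6,14,-8)
river: ρ → (-8,18,2)
river: ρ → (2,18,-8)
river: ρ → (-8,14,6)
river: ρ → (6,10,-12)
river: ρ → (-12,14,4)
river: ρ → (4,18,-4)
river: ρ → (-4,14,12)
river: ρ → (12,10,-6)
river: ρ → (-6,14,8)
river: ρ → (8,18,-2)
river: ρ → (-2,18,8)
river: ρ → (8,14,-6)
river: ρ → (-6,10,12)
river: ρ → (12,14,-4)
river: ρ → (-4,18,4)
river: ρ → (4,14,-12)
ρ-cycle length = 18 (tail of 1 descent step not counted)

18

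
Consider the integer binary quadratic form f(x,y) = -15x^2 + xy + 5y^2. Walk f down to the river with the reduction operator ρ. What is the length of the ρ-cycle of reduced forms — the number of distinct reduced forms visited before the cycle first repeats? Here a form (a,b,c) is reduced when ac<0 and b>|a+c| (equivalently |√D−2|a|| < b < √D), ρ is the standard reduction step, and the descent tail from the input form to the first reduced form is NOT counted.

D = 301, ⌊√D⌋ = 17
descent: ρ → (5,9,-11)  [lands on river]
river: ρ → (-11,13,3)
river: ρ → (3,17,-1)
river: ρ → (-1,17,3)
river: ρ → (3,13,-11)
river: ρ → (-11,9,5)
river: ρ → (5,11,-9)
river: ρ → (-9,7,7)
river: ρ → (7,7,-9)
river: ρ → (-9,11,5)
ρ-cycle length = 10 (tail of 1 descent step not counted)

10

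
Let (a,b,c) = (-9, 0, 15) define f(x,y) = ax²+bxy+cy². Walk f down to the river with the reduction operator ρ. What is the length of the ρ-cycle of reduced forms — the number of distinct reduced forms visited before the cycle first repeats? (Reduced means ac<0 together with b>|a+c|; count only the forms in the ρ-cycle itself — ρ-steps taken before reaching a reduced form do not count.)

D = 540, ⌊√D⌋ = 23
descent: ρ → (15,0,-9)
descent: ρ → (-9,18,6)  [lands on river]
river: ρ → (6,18,-9)
ρ-cycle length = 2 (tail of 2 descent steps not counted)

2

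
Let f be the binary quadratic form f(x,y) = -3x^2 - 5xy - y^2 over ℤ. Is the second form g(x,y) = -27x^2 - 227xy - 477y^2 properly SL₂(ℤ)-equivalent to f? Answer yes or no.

D₁ = 13, D₂ = 13
river cycle of f (length 2): (-1, 3, 1), (1, 3, -1)
river cycle of g (length 2): (-1, 3, 1), (1, 3, -1)
cycles coincide ⇒ equivalent

yes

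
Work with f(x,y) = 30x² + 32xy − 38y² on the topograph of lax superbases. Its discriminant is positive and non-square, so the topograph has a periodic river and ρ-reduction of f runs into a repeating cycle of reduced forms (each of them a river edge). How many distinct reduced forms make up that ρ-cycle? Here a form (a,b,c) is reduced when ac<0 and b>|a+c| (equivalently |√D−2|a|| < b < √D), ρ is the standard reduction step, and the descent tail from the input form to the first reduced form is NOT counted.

D = 5584, ⌊√D⌋ = 74
river: ρ → (-38,44,24)
river: ρ → (24,52,-30)
river: ρ → (-30,68,8)
river: ρ → (8,60,-62)
river: ρ → (-62,64,6)
river: ρ → (6,68,-40)
river: ρ → (-40,12,34)
river: ρ → (34,56,-18)
river: ρ → (-18,52,40)
river: ρ → (40,28,-30)
river: ρ → (-30,32,38)
river: ρ → (38,44,-24)
river: ρ → (-24,52,30)
river: ρ → (30,68,-8)
river: ρ → (-8,60,62)
river: ρ → (62,64,-6)
river: ρ → (-6,68,40)
river: ρ → (40,12,-34)
river: ρ → (-34,56,18)
river: ρ → (18,52,-40)
river: ρ → (-40,28,30)
river: ρ → (30,32,-38)
ρ-cycle length = 22 (tail of 0 descent steps not counted)

22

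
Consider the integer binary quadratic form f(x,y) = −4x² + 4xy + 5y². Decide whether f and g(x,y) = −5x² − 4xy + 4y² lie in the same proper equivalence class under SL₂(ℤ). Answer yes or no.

D₁ = 96, D₂ = 96
river cycle of f (length 4): (5, 6, -3), (-3, 6, 5), (5, 4, -4), (-4, 4, 5)
river cycle of g (length 4): (4, 4, -5), (-5, 6, 3), (3, 6, -5), (-5, 4, 4)
cycles differ ⇒ inequivalent

no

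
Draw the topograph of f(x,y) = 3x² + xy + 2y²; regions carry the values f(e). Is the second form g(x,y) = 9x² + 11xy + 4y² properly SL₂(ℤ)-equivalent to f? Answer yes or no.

D₁ = -23, D₂ = -23
f: flip: (3,1,2)→(2,-1,3)
f: reduced (well bottom): (2,-1,3) with a≤c, −a<b≤a
g: translate: b→-7 (≡11 mod 18), so (9,11,4)→(9,-7,2)
g: flip: (9,-7,2)→(2,7,9)
g: translate: b→-1 (≡7 mod 4), so (2,7,9)→(2,-1,3)
g: reduced (well bottom): (2,-1,3) with a≤c, −a<b≤a
reduced forms (2, -1, 3) vs (2, -1, 3) ⇒ equivalent

yes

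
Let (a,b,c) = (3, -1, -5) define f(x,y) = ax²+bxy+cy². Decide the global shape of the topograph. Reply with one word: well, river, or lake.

D = b²−4ac = (-1)² − 4·3·(-5) = 61
D > 0 non-square ⇒ indefinite ⇒ periodic river

river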